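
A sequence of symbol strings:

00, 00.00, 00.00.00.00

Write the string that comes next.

00.00.00.00.00.00.00.00

Each string is two copies of the previous one joined by '.'.
One more doubling of 00.00.00.00 gives the answer.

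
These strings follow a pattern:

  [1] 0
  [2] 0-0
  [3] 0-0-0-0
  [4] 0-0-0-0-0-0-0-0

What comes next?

s(k+1) = s(k)·-·s(k) — each term doubles the last with '-' between the halves.
Doubling 0-0-0-0-0-0-0-0 with '-' between the halves:

0-0-0-0-0-0-0-0-0-0-0-0-0-0-0-0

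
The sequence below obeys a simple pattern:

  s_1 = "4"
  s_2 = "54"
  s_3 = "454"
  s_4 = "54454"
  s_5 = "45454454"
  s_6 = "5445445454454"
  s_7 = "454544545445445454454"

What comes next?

5445445454454454544545445445454454

This is a Fibonacci-style word recurrence s(k) = s(k−2)·s(k−1): e.g. 4·54 = 454.
The next term joins 5445445454454 and 454544545445445454454.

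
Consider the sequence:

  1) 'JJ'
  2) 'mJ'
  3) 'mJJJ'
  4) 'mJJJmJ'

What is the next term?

mJJJmJmJJJ

From term 3 onward, concatenate the last term with the second-to-last: mJ·JJ = mJJJ, mJJJ·mJ = mJJJmJ, …
So term 5 is mJJJmJ·mJJJ.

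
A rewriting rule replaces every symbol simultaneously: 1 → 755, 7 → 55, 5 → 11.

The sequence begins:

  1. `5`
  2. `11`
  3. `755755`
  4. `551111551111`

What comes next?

11117557557557551111755755755755

Rewriting each symbol of 551111551111: 5→11, 5→11, 1→755, 1→755, 1→755, 1→755, 5→11, 5→11, 1→755, 1→755, 1→755, 1→755, which concatenates to 11 11 755 755 755 755 11 11 755 755 755 755.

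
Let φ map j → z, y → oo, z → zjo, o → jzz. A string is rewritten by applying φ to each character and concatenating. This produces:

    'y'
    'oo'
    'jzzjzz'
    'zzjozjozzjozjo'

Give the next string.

Rewriting the 14 symbols of zzjozjozzjozjo one by one yields zjo zjo z jzz zjo z jzz zjo zjo z jzz zjo z jzz; concatenated:

zjozjozjzzzjozjzzzjozjozjzzzjozjzz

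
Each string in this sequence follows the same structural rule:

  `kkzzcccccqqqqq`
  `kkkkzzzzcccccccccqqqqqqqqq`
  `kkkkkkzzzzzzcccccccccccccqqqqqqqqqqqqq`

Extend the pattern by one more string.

Reading off run lengths: k runs 2, 4, 6; z runs 2, 4, 6; c runs 5, 9, 13; q runs 5, 9, 13 — each is linear in n (n = 1, 2, …).
Setting n = 4 gives 8, 8, 17, 17 characters in each block.

kkkkkkkkzzzzzzzzcccccccccccccccccqqqqqqqqqqqqqqqqq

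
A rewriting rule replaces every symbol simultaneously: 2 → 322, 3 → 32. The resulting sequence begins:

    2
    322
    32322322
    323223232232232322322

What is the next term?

3232232322322323223232232232322322323223232232232322322

φ(323223232232232322322) expands symbol-by-symbol to 32 322 32 322 322 32 322 32 322 322 32 322 322 32 322 32 322 322 32 322 322; joining the 21 pieces gives the next term.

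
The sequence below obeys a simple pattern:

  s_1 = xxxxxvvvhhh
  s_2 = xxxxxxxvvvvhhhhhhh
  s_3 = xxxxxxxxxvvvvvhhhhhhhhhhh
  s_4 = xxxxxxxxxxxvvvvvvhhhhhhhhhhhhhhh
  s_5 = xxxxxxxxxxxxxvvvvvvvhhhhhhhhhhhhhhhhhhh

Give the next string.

xxxxxxxxxxxxxxxvvvvvvvvhhhhhhhhhhhhhhhhhhhhhhh

Term n consists of 2n+3 x's, followed by n+2 v's, followed by 4n-1 h's (n = 1, 2, …).
Setting n = 6 gives 15, 8, 23 characters in each block.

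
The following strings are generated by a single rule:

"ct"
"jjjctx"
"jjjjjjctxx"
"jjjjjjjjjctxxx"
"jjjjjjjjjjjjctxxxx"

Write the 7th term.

s(k+1) = jjj·s(k)·x, so each term gains jjj as a prefix and x as a suffix.
From jjjjjjjjjjjjctxxxx, 2 further steps: jjjjjjjjjjjjctxxxx → jjjjjjjjjjjjjjjctxxxxx → (answer).

jjjjjjjjjjjjjjjjjjctxxxxxx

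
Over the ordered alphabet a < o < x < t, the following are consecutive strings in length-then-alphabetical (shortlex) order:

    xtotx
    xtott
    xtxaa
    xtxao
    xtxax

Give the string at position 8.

xtxoo

Stepping forward 3 times from xtxax: xtxax → xtxat → xtxoa, then the target.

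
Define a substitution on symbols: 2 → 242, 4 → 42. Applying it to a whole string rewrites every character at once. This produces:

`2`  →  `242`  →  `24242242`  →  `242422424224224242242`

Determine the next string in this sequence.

Applying the rule to each of the 21 symbols of 242422424224224242242 gives the pieces 242 42 242 42 242 242 42 242 42 242 242 42 242 242 42 242 42 242 242 42 242, which concatenate to the answer.

2424224242242242422424224224242242242422424224224242242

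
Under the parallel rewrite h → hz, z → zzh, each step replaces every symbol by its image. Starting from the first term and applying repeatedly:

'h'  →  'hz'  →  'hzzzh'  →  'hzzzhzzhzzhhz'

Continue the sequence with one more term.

hzzzhzzhzzhhzzzhzzhhzzzhzzhhzhzzzh

Replace each of the 13 characters of hzzzhzzhzzhhz in place — hz zzh zzh zzh hz zzh zzh hz zzh zzh hz hz zzh — and concatenate.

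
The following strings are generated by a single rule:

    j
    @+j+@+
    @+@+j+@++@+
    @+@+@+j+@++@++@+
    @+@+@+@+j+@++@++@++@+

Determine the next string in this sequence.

@+@+@+@+@+j+@++@++@++@++@+

s(k+1) = @+·s(k)·+@+, so each term gains @+ as a prefix and +@+ as a suffix.
One more step from @+@+@+@+j+@++@++@++@+ gives the answer.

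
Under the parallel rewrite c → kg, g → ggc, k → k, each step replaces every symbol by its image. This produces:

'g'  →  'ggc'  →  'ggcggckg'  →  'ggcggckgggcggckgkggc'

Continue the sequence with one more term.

ggcggckgggcggckgkggcggcggckgggcggckgkggckggcggckg

Replace each of the 20 characters of ggcggckgggcggckgkggc in place — ggc ggc kg ggc ggc kg k ggc ggc ggc kg ggc ggc kg k ggc k ggc ggc kg — and concatenate.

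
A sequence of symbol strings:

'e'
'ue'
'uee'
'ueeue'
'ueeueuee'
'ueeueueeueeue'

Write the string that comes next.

Each term (from the third on) is the previous term followed by the one before it: term 3 = ue·e = uee.
The next term joins ueeueueeueeue and ueeueuee.

ueeueueeueeueueeueuee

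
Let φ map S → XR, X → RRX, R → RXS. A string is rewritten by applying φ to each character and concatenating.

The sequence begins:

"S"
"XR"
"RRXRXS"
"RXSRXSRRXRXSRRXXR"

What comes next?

Rewriting the 17 symbols of RXSRXSRRXRXSRRXXR one by one yields RXS RRX XR RXS RRX XR RXS RXS RRX RXS RRX XR RXS RXS RRX RRX RXS; concatenated:

RXSRRXXRRXSRRXXRRXSRXSRRXRXSRRXXRRXSRXSRRXRRXRXS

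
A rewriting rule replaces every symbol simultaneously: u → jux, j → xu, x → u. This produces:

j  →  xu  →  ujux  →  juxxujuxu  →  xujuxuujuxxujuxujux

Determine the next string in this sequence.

Replace each of the 19 characters of xujuxuujuxxujuxujux in place — u jux xu jux u jux jux xu jux u u jux xu jux u jux xu jux u — and concatenate.

ujuxxujuxujuxjuxxujuxuujuxxujuxujuxxujuxu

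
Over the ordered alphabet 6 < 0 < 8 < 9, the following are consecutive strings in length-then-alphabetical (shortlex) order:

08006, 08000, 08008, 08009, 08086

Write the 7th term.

Advancing 2 positions from 08086 through 08086 → 08080 reaches term 7.

08088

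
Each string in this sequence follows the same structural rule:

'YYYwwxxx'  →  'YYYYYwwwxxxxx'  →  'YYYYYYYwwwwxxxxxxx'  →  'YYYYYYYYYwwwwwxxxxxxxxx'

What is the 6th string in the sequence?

Each string has the form Y^{2n+1} w^{n+1} x^{2n+1} (n = 1, 2, …).
At n = 6 the blocks have lengths 13, 7, 13.

YYYYYYYYYYYYYwwwwwwwxxxxxxxxxxxxx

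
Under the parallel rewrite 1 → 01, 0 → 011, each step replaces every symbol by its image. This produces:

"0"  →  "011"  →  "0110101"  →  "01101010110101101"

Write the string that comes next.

φ(01101010110101101) expands symbol-by-symbol to 011 01 01 011 01 011 01 011 01 01 011 01 011 01 01 011 01; joining the 17 pieces gives the next term.

01101010110101101011010101101011010101101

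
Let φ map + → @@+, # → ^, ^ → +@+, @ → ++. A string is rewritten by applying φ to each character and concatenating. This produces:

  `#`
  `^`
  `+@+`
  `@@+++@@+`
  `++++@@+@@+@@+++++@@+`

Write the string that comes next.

Rewriting the 20 symbols of ++++@@+@@+@@+++++@@+ one by one yields @@+ @@+ @@+ @@+ ++ ++ @@+ ++ ++ @@+ ++ ++ @@+ @@+ @@+ @@+ @@+ ++ ++ @@+; concatenated:

@@+@@+@@+@@+++++@@+++++@@+++++@@+@@+@@+@@+@@+++++@@+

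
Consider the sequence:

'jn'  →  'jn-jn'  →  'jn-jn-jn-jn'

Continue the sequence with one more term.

s(k+1) = s(k)·-·s(k) — each term doubles the last with '-' between the halves.
Doubling jn-jn-jn-jn with '-' between the halves:

jn-jn-jn-jn-jn-jn-jn-jn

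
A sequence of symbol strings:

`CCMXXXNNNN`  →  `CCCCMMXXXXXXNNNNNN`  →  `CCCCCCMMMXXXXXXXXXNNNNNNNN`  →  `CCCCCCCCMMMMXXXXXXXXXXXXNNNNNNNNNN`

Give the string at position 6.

Term n consists of 2n C's, followed by n M's, followed by 3n X's, followed by 2n+2 N's (n = 1, 2, …).
Setting n = 6 gives 12, 6, 18, 14 characters in each block.

CCCCCCCCCCCCMMMMMMXXXXXXXXXXXXXXXXXXNNNNNNNNNNNNNN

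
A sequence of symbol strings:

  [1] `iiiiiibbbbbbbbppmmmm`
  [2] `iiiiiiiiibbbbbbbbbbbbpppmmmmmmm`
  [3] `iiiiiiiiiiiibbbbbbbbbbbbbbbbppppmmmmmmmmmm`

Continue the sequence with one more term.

Each string has the form i^{3n} b^{4n} p^{n} m^{3n-2}, where the shown terms are n = 2, 3, 4.
At n = 5 the blocks have lengths 15, 20, 5, 13.

iiiiiiiiiiiiiiibbbbbbbbbbbbbbbbbbbbpppppmmmmmmmmmmmmm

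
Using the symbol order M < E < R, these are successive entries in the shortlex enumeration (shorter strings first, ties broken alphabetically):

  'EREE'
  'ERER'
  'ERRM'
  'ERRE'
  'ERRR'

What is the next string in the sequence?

Treat ERRR as a base-3 numeral over the given alphabet and add one, carrying through any trailing R's.

RMMM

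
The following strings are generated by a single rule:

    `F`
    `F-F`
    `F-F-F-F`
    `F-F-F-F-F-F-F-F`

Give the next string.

F-F-F-F-F-F-F-F-F-F-F-F-F-F-F-F

s(k+1) = s(k)·-·s(k) — each term doubles the last with '-' between the halves.
So the next term is two copies of F-F-F-F-F-F-F-F with '-' between the halves.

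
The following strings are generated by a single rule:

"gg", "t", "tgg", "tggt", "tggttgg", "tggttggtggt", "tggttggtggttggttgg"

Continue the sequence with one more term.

From term 3 onward, concatenate the last term with the second-to-last: t·gg = tgg, tgg·t = tggt, …
The next term joins tggttggtggttggttgg and tggttggtggt.

tggttggtggttggttggtggttggtggt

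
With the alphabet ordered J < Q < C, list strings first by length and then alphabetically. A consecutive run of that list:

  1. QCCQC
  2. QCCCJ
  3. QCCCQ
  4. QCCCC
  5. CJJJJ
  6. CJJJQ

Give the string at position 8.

CJJQJ

Continuing the enumeration 2 steps past CJJJQ: CJJJQ → CJJJC → (answer).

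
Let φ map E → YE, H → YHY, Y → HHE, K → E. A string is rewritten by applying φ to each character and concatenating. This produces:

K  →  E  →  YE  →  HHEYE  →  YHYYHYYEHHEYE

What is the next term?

Rewriting the 13 symbols of YHYYHYYEHHEYE one by one yields HHE YHY HHE HHE YHY HHE HHE YE YHY YHY YE HHE YE; concatenated:

HHEYHYHHEHHEYHYHHEHHEYEYHYYHYYEHHEYE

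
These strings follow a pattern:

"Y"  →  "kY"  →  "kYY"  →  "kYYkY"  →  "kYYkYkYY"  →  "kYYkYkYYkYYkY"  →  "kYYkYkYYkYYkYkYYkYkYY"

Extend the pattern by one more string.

kYYkYkYYkYYkYkYYkYkYYkYYkYkYYkYYkY

From term 3 onward, concatenate the last term with the second-to-last: kY·Y = kYY, kYY·kY = kYYkY, …
The next term joins kYYkYkYYkYYkYkYYkYkYY and kYYkYkYYkYYkY.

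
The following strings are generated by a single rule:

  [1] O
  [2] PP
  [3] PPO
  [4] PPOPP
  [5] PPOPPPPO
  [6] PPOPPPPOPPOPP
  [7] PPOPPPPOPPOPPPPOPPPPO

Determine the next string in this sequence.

PPOPPPPOPPOPPPPOPPPPOPPOPPPPOPPOPP

This is a Fibonacci-style word recurrence s(k) = s(k−1)·s(k−2): e.g. PP·O = PPO.
So term 8 is PPOPPPPOPPOPPPPOPPPPO·PPOPPPPOPPOPP.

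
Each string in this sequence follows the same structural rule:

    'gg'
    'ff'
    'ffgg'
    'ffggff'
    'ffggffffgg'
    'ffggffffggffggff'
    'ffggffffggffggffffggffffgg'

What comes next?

ffggffffggffggffffggffffggffggffffggffggff

Each term (from the third on) is the previous term followed by the one before it: term 3 = ff·gg = ffgg.
Continuing: ffggffffggffggffffggffffgg · ffggffffggffggff gives term 8.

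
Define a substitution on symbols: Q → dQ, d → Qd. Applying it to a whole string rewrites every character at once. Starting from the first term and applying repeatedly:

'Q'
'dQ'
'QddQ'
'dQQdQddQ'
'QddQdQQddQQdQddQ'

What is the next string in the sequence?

φ(QddQdQQddQQdQddQ) expands symbol-by-symbol to dQ Qd Qd dQ Qd dQ dQ Qd Qd dQ dQ Qd dQ Qd Qd dQ; joining the 16 pieces gives the next term.

dQQdQddQQddQdQQdQddQdQQddQQdQddQ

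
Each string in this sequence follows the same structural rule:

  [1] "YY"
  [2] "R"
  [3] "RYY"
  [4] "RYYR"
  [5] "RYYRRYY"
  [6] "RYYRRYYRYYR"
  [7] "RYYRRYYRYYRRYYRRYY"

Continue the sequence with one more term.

RYYRRYYRYYRRYYRRYYRYYRRYYRYYR

Each term (from the third on) is the previous term followed by the one before it: term 3 = R·YY = RYY.
The next term joins RYYRRYYRYYRRYYRRYY and RYYRRYYRYYR.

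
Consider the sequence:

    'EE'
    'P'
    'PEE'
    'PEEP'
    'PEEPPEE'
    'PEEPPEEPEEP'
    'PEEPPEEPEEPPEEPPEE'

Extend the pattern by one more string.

PEEPPEEPEEPPEEPPEEPEEPPEEPEEP

Each term (from the third on) is the previous term followed by the one before it: term 3 = P·EE = PEE.
Continuing: PEEPPEEPEEPPEEPPEE · PEEPPEEPEEP gives term 8.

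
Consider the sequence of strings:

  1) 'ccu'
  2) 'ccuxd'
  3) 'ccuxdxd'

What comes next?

Every step adds xd to the end: s(k+1) = s(k)·xd.
Applying this once more to ccuxdxd:

ccuxdxdxd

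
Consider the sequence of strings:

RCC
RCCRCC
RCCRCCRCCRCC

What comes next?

Each string is two copies of the previous one concatenated.
So the next term is two copies of RCCRCCRCCRCC.

RCCRCCRCCRCCRCCRCCRCCRCC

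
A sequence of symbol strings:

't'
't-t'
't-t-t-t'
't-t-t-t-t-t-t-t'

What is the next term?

Each string is two copies of the previous one joined by '-'.
Doubling t-t-t-t-t-t-t-t with '-' between the halves:

t-t-t-t-t-t-t-t-t-t-t-t-t-t-t-t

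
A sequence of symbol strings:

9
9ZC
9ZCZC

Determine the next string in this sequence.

The strings grow by a fixed suffix ZC each time.
Applying this once more to 9ZCZC:

9ZCZCZC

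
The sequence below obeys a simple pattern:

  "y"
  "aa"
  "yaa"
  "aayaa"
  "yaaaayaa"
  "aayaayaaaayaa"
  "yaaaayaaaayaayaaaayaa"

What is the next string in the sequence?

aayaayaaaayaayaaaayaaaayaayaaaayaa

From term 3 onward, concatenate the second-to-last term with the last: y·aa = yaa, aa·yaa = aayaa, …
The next term joins aayaayaaaayaa and yaaaayaaaayaayaaaayaa.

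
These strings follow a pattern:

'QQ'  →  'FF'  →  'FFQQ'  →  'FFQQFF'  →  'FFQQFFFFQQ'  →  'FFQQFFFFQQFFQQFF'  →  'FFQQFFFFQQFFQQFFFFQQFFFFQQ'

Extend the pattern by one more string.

Each term (from the third on) is the previous term followed by the one before it: term 3 = FF·QQ = FFQQ.
The next term joins FFQQFFFFQQFFQQFFFFQQFFFFQQ and FFQQFFFFQQFFQQFF.

FFQQFFFFQQFFQQFFFFQQFFFFQQFFQQFFFFQQFFQQFF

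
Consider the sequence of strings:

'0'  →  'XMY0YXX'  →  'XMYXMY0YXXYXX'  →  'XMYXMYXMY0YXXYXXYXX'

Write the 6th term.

s(k+1) = XMY·s(k)·YXX, so each term gains XMY as a prefix and YXX as a suffix.
From XMYXMYXMY0YXXYXXYXX, 2 further steps: XMYXMYXMY0YXXYXXYXX → XMYXMYXMYXMY0YXXYXXYXXYXX → (answer).

XMYXMYXMYXMYXMY0YXXYXXYXXYXXYXX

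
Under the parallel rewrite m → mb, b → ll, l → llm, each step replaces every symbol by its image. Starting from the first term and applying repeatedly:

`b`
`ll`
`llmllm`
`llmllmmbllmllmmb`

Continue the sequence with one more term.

llmllmmbllmllmmbmbllllmllmmbllmllmmbmbll

Applying the rule to each of the 16 symbols of llmllmmbllmllmmb gives the pieces llm llm mb llm llm mb mb ll llm llm mb llm llm mb mb ll, which concatenate to the answer.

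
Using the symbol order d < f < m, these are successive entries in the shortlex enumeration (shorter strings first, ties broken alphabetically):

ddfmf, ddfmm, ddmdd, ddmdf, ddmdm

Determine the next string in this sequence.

Find the rightmost character of ddmdm below m, bump it to the next letter, and reset everything to its right to d.

ddmfd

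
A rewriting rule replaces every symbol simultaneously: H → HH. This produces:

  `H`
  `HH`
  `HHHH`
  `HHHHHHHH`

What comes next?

Rewriting each symbol of HHHHHHHH: H→HH, H→HH, H→HH, H→HH, H→HH, H→HH, H→HH, H→HH, which concatenates to HH HH HH HH HH HH HH HH.

HHHHHHHHHHHHHHHH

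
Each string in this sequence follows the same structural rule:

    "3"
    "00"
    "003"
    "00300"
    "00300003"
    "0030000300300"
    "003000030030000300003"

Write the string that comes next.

0030000300300003000030030000300300

This is a Fibonacci-style word recurrence s(k) = s(k−1)·s(k−2): e.g. 00·3 = 003.
The next term joins 003000030030000300003 and 0030000300300.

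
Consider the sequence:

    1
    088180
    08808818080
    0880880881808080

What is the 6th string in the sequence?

08808808808808818080808080

s(k+1) = 088·s(k)·80, so each term gains 088 as a prefix and 80 as a suffix.
From 0880880881808080, 2 further steps: 0880880881808080 → 088088088088180808080 → (answer).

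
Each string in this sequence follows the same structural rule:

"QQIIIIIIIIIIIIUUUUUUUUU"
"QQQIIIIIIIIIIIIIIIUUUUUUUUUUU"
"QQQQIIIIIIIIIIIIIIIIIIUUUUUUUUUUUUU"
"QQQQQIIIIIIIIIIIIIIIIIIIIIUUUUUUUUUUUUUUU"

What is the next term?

Each string has the form Q^{n-1} I^{3n+3} U^{2n+3}, where the shown terms are n = 3, 4, 5, 6.
Setting n = 7 gives 6, 24, 17 characters in each block.

QQQQQQIIIIIIIIIIIIIIIIIIIIIIIIUUUUUUUUUUUUUUUUU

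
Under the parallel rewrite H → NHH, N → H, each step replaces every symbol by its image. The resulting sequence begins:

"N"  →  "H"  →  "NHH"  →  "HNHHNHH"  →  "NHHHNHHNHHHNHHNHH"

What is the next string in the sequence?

Applying the rule to each of the 17 symbols of NHHHNHHNHHHNHHNHH gives the pieces H NHH NHH NHH H NHH NHH H NHH NHH NHH H NHH NHH H NHH NHH, which concatenate to the answer.

HNHHNHHNHHHNHHNHHHNHHNHHNHHHNHHNHHHNHHNHH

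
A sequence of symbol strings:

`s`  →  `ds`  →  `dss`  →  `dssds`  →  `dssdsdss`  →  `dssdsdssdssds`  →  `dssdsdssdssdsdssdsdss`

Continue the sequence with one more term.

dssdsdssdssdsdssdsdssdssdsdssdssds

From term 3 onward, concatenate the last term with the second-to-last: ds·s = dss, dss·ds = dssds, …
Continuing: dssdsdssdssdsdssdsdss · dssdsdssdssds gives term 8.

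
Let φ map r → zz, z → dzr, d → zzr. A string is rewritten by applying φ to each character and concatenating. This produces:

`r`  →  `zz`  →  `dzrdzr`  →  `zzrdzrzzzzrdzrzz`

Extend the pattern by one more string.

Replace each of the 16 characters of zzrdzrzzzzrdzrzz in place — dzr dzr zz zzr dzr zz dzr dzr dzr dzr zz zzr dzr zz dzr dzr — and concatenate.

dzrdzrzzzzrdzrzzdzrdzrdzrdzrzzzzrdzrzzdzrdzr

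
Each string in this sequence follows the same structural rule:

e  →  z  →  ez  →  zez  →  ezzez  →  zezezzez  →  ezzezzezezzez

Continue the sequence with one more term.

zezezzezezzezzezezzez

From term 3 onward, concatenate the second-to-last term with the last: e·z = ez, z·ez = zez, …
The next term joins zezezzez and ezzezzezezzez.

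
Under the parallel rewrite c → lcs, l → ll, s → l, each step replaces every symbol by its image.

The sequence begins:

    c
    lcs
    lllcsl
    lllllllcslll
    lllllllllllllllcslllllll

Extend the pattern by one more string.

Rewriting the 24 symbols of lllllllllllllllcslllllll one by one yields ll ll ll ll ll ll ll ll ll ll ll ll ll ll ll lcs l ll ll ll ll ll ll ll; concatenated:

lllllllllllllllllllllllllllllllcslllllllllllllll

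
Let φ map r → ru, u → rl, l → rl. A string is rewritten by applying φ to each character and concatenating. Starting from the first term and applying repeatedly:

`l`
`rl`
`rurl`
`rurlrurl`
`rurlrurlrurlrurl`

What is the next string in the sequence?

Applying the rule to each of the 16 symbols of rurlrurlrurlrurl gives the pieces ru rl ru rl ru rl ru rl ru rl ru rl ru rl ru rl, which concatenate to the answer.

rurlrurlrurlrurlrurlrurlrurlrurl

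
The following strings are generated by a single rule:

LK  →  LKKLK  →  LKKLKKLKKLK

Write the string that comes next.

LKKLKKLKKLKKLKKLKKLKKLK

Each string is two copies of the previous one joined by 'K'.
One more doubling of LKKLKKLKKLK gives the answer.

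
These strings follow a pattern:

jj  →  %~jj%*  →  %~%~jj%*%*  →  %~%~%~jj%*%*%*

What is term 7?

s(k+1) = %~·s(k)·%*, so each term gains %~ as a prefix and %* as a suffix.
From %~%~%~jj%*%*%*, 3 further steps: %~%~%~jj%*%*%* → %~%~%~%~jj%*%*%*%* → %~%~%~%~%~jj%*%*%*%*%* → (answer).

%~%~%~%~%~%~jj%*%*%*%*%*%*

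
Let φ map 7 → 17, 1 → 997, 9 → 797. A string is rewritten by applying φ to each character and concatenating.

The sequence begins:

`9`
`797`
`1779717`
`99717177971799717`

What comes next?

Rewriting the 17 symbols of 99717177971799717 one by one yields 797 797 17 997 17 997 17 17 797 17 997 17 797 797 17 997 17; concatenated:

7977971799717997171779717997177977971799717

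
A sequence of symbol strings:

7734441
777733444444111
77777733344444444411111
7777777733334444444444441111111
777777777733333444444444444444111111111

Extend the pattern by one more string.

77777777777733333344444444444444444411111111111

Reading off run lengths: 7 runs 2, 4, 6, 8, 10; 3 runs 1, 2, 3, 4, 5; 4 runs 3, 6, 9, 12, 15; 1 runs 1, 3, 5, 7, 9 — each is linear in n (n = 1, 2, …).
For the next term, n = 6, so the run lengths are 12, 6, 18, 11.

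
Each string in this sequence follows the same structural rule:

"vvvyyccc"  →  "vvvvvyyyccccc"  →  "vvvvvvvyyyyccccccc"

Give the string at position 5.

vvvvvvvvvvvyyyyyyccccccccccc

Reading off run lengths: v runs 3, 5, 7; y runs 2, 3, 4; c runs 3, 5, 7 — each is linear in n (n = 1, 2, …).
At n = 5 the blocks have lengths 11, 6, 11.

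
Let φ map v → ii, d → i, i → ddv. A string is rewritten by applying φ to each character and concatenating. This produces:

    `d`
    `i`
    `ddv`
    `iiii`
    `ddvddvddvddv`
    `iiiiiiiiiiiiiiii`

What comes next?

Applying the rule to each of the 16 symbols of iiiiiiiiiiiiiiii gives the pieces ddv ddv ddv ddv ddv ddv ddv ddv ddv ddv ddv ddv ddv ddv ddv ddv, which concatenate to the answer.

ddvddvddvddvddvddvddvddvddvddvddvddvddvddvddvddv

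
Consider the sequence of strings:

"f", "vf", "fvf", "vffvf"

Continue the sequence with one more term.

Each term (from the third on) is the two preceding terms concatenated in order: term 3 = f·vf = fvf.
Continuing: fvf · vffvf gives term 5.

fvfvffvf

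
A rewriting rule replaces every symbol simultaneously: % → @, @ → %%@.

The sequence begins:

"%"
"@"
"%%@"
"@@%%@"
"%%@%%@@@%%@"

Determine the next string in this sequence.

@@%%@@@%%@%%@%%@@@%%@

Expanding %%@%%@@@%%@: %→@, %→@, @→%%@, %→@, %→@, @→%%@, @→%%@, @→%%@, %→@, %→@, @→%%@. Concatenated: @ @ %%@ @ @ %%@ %%@ %%@ @ @ %%@.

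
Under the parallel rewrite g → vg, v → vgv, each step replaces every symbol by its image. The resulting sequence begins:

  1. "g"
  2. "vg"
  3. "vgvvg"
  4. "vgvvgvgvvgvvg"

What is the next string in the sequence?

φ(vgvvgvgvvgvvg) expands symbol-by-symbol to vgv vg vgv vgv vg vgv vg vgv vgv vg vgv vgv vg; joining the 13 pieces gives the next term.

vgvvgvgvvgvvgvgvvgvgvvgvvgvgvvgvvg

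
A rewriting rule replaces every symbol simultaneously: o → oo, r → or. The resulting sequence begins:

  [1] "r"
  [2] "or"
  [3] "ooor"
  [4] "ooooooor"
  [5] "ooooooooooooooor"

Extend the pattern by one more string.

ooooooooooooooooooooooooooooooor

Replace each of the 16 characters of ooooooooooooooor in place — oo oo oo oo oo oo oo oo oo oo oo oo oo oo oo or — and concatenate.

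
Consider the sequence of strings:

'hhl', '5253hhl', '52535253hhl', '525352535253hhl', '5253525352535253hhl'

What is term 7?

525352535253525352535253hhl

The strings grow by a fixed prefix 5253 each time.
From 5253525352535253hhl, 2 further steps: 5253525352535253hhl → 52535253525352535253hhl → (answer).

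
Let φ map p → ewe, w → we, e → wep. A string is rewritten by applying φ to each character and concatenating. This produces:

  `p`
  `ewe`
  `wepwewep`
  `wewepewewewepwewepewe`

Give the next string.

φ(wewepewewewepwewepewe) expands symbol-by-symbol to we wep we wep ewe wep we wep we wep we wep ewe we wep we wep ewe wep we wep; joining the 21 pieces gives the next term.

wewepwewepewewepwewepwewepwewepewewewepwewepewewepwewep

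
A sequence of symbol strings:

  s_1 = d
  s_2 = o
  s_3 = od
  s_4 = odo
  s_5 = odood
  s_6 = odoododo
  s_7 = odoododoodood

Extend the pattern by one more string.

odoododoodoododoododo

Each term (from the third on) is the previous term followed by the one before it: term 3 = o·d = od.
The next term joins odoododoodood and odoododo.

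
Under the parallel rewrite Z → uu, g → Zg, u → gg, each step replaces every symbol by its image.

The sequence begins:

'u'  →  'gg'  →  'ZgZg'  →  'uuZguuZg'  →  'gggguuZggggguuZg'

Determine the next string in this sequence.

φ(gggguuZggggguuZg) expands symbol-by-symbol to Zg Zg Zg Zg gg gg uu Zg Zg Zg Zg Zg gg gg uu Zg; joining the 16 pieces gives the next term.

ZgZgZgZggggguuZgZgZgZgZggggguuZg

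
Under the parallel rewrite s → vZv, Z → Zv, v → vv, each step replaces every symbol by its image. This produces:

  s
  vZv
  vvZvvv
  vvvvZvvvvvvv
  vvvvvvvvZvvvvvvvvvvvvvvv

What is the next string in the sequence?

φ(vvvvvvvvZvvvvvvvvvvvvvvv) expands symbol-by-symbol to vv vv vv vv vv vv vv vv Zv vv vv vv vv vv vv vv vv vv vv vv vv vv vv vv; joining the 24 pieces gives the next term.

vvvvvvvvvvvvvvvvZvvvvvvvvvvvvvvvvvvvvvvvvvvvvvvv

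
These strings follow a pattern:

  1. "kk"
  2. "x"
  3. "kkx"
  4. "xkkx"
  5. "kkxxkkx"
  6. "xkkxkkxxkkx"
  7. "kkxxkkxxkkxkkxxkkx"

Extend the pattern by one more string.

xkkxkkxxkkxkkxxkkxxkkxkkxxkkx

This is a Fibonacci-style word recurrence s(k) = s(k−2)·s(k−1): e.g. kk·x = kkx.
So term 8 is xkkxkkxxkkx·kkxxkkxxkkxkkxxkkx.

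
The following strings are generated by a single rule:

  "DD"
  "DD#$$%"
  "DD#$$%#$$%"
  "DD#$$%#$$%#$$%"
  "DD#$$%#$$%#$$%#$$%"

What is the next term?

Each term is the previous one with #$$% appended.
Applying this once more to DD#$$%#$$%#$$%#$$%:

DD#$$%#$$%#$$%#$$%#$$%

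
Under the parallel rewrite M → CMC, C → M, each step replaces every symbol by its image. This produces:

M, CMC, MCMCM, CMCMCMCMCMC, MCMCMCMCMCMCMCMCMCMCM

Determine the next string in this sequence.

φ(MCMCMCMCMCMCMCMCMCMCM) expands symbol-by-symbol to CMC M CMC M CMC M CMC M CMC M CMC M CMC M CMC M CMC M CMC M CMC; joining the 21 pieces gives the next term.

CMCMCMCMCMCMCMCMCMCMCMCMCMCMCMCMCMCMCMCMCMC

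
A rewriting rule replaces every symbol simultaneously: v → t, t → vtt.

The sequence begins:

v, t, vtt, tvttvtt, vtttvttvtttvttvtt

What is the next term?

tvttvttvtttvttvtttvttvttvtttvttvtttvttvtt

Replace each of the 17 characters of vtttvttvtttvttvtt in place — t vtt vtt vtt t vtt vtt t vtt vtt vtt t vtt vtt t vtt vtt — and concatenate.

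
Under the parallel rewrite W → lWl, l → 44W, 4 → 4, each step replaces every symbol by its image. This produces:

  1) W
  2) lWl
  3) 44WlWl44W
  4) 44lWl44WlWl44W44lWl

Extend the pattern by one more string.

4444WlWl44W44lWl44WlWl44W44lWl4444WlWl44W

Replace each of the 19 characters of 44lWl44WlWl44W44lWl in place — 4 4 44W lWl 44W 4 4 lWl 44W lWl 44W 4 4 lWl 4 4 44W lWl 44W — and concatenate.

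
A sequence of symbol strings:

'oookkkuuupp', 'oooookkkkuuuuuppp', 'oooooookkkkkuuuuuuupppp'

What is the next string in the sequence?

oooooooookkkkkkuuuuuuuuuppppp

Term n consists of 2n+1 o's, followed by n+2 k's, followed by 2n+1 u's, followed by n+1 p's (n = 1, 2, …).
For the next term, n = 4, so the run lengths are 9, 6, 9, 5.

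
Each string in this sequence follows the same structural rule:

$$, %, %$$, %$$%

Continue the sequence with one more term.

This is a Fibonacci-style word recurrence s(k) = s(k−1)·s(k−2): e.g. %·$$ = %$$.
So term 5 is %$$%·%$$.

%$$%%$$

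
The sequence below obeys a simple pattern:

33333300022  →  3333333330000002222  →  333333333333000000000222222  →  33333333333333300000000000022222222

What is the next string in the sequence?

Each string has the form 3^{3n+3} 0^{3n} 2^{2n} (n = 1, 2, …).
At n = 5 the blocks have lengths 18, 15, 10.

3333333333333333330000000000000002222222222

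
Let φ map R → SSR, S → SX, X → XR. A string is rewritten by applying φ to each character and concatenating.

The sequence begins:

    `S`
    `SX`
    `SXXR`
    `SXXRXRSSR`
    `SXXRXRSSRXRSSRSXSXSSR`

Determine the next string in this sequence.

φ(SXXRXRSSRXRSSRSXSXSSR) expands symbol-by-symbol to SX XR XR SSR XR SSR SX SX SSR XR SSR SX SX SSR SX XR SX XR SX SX SSR; joining the 21 pieces gives the next term.

SXXRXRSSRXRSSRSXSXSSRXRSSRSXSXSSRSXXRSXXRSXSXSSR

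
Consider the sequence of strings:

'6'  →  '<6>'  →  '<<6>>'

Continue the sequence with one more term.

Every step adds < to the front and > to the end of the previous string.
One more step from <<6>> gives the answer.

<<<6>>>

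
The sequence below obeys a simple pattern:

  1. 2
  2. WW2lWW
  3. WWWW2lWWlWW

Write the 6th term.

WWWWWWWWWW2lWWlWWlWWlWWlWW

Each term wraps the previous one in WW on the left and lWW on the right.
From WWWW2lWWlWW, 3 further steps: WWWW2lWWlWW → WWWWWW2lWWlWWlWW → WWWWWWWW2lWWlWWlWWlWW → (answer).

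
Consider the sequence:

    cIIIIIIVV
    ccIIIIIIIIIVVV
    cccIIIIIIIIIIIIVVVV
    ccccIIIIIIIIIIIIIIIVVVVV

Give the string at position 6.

Each string has the form c^{n-1} I^{3n} V^{n}, where the shown terms are n = 2, 3, 4, 5.
For term 6, n = 7, so the run lengths are 6, 21, 7.

ccccccIIIIIIIIIIIIIIIIIIIIIVVVVVVV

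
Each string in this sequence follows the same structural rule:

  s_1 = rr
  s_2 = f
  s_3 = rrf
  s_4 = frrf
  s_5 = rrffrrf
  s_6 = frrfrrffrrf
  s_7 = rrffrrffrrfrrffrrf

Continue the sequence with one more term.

frrfrrffrrfrrffrrffrrfrrffrrf

This is a Fibonacci-style word recurrence s(k) = s(k−2)·s(k−1): e.g. rr·f = rrf.
So term 8 is frrfrrffrrf·rrffrrffrrfrrffrrf.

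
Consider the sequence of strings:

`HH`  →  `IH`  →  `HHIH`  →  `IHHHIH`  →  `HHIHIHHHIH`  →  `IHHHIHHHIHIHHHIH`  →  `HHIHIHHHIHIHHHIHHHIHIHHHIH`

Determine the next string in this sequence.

This is a Fibonacci-style word recurrence s(k) = s(k−2)·s(k−1): e.g. HH·IH = HHIH.
Continuing: IHHHIHHHIHIHHHIH · HHIHIHHHIHIHHHIHHHIHIHHHIH gives term 8.

IHHHIHHHIHIHHHIHHHIHIHHHIHIHHHIHHHIHIHHHIH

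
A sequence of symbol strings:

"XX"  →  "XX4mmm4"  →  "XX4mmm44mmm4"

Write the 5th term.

XX4mmm44mmm44mmm44mmm4

Every step adds 4mmm4 to the end: s(k+1) = s(k)·4mmm4.
From XX4mmm44mmm4, 2 further steps: XX4mmm44mmm4 → XX4mmm44mmm44mmm4 → (answer).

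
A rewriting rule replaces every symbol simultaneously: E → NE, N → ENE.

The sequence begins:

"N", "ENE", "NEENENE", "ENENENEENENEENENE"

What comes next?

NEENENEENENEENENENEENENEENENENEENENEENENE

Replace each of the 17 characters of ENENENEENENEENENE in place — NE ENE NE ENE NE ENE NE NE ENE NE ENE NE NE ENE NE ENE NE — and concatenate.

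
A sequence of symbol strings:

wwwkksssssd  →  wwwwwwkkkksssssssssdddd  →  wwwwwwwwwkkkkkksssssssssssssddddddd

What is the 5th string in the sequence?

Reading off run lengths: w runs 3, 6, 9; k runs 2, 4, 6; s runs 5, 9, 13; d runs 1, 4, 7 — each is linear in n (n = 1, 2, …).
At n = 5 the blocks have lengths 15, 10, 21, 13.

wwwwwwwwwwwwwwwkkkkkkkkkksssssssssssssssssssssddddddddddddd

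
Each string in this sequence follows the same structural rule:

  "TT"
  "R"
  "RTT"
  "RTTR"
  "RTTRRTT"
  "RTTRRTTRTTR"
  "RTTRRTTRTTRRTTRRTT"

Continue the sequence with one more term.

RTTRRTTRTTRRTTRRTTRTTRRTTRTTR

Each term (from the third on) is the previous term followed by the one before it: term 3 = R·TT = RTT.
Continuing: RTTRRTTRTTRRTTRRTT · RTTRRTTRTTR gives term 8.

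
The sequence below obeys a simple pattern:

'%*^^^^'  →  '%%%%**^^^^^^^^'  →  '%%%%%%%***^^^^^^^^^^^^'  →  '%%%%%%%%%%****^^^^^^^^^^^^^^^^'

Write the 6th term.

Term n consists of 3n-2 %'s, followed by n *'s, followed by 4n ^'s (n = 1, 2, …).
Setting n = 6 gives 16, 6, 24 characters in each block.

%%%%%%%%%%%%%%%%******^^^^^^^^^^^^^^^^^^^^^^^^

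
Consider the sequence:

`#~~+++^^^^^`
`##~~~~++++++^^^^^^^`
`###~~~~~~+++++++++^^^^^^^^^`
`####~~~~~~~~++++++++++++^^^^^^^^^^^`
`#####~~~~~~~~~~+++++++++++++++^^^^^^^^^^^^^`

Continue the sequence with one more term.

######~~~~~~~~~~~~++++++++++++++++++^^^^^^^^^^^^^^^

Reading off run lengths: # runs 1, 2, 3, 4, 5; ~ runs 2, 4, 6, 8, 10; + runs 3, 6, 9, 12, 15; ^ runs 5, 7, 9, 11, 13 — each is linear in n (n = 1, 2, …).
For the next term, n = 6, so the run lengths are 6, 12, 18, 15.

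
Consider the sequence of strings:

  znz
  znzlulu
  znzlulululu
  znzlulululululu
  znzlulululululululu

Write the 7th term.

Each term is the previous one with lulu appended.
From znzlulululululululu, 2 further steps: znzlulululululululu → znzlulululululululululu → (answer).

znzlulululululululululululu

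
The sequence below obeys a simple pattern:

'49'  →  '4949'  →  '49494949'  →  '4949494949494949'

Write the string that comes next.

Each string is two copies of the previous one concatenated.
Doubling 4949494949494949:

49494949494949494949494949494949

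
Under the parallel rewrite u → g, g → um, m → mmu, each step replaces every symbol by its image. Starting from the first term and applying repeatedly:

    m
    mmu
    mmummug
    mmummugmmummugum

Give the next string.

Applying the rule to each of the 16 symbols of mmummugmmummugum gives the pieces mmu mmu g mmu mmu g um mmu mmu g mmu mmu g um g mmu, which concatenate to the answer.

mmummugmmummugummmummugmmummugumgmmu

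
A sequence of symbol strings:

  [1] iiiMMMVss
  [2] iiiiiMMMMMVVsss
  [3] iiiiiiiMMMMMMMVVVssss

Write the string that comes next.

Each string has the form i^{2n+1} M^{2n+1} V^{n} s^{n+1} (n = 1, 2, …).
Setting n = 4 gives 9, 9, 4, 5 characters in each block.

iiiiiiiiiMMMMMMMMMVVVVsssss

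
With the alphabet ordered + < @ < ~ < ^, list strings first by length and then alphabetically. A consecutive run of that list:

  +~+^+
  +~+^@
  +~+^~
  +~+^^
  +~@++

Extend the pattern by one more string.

The successor of +~@++ increments the rightmost position that isn't already ^ and resets every position after it to +.

+~@+@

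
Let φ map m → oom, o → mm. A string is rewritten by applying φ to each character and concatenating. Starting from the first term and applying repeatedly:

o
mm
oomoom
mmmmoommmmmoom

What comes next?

oomoomoomoommmmmoomoomoomoomoommmmmoom

Applying the rule to each of the 14 symbols of mmmmoommmmmoom gives the pieces oom oom oom oom mm mm oom oom oom oom oom mm mm oom, which concatenate to the answer.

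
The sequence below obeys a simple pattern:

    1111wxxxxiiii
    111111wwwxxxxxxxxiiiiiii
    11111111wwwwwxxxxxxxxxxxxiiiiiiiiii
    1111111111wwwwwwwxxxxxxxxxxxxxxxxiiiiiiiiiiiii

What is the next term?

Each string has the form 1^{2n+2} w^{2n-1} x^{4n} i^{3n+1} (n = 1, 2, …).
Setting n = 5 gives 12, 9, 20, 16 characters in each block.

111111111111wwwwwwwwwxxxxxxxxxxxxxxxxxxxxiiiiiiiiiiiiiiii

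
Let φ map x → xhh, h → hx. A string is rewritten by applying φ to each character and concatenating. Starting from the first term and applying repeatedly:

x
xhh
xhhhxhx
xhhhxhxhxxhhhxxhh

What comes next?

Rewriting the 17 symbols of xhhhxhxhxxhhhxxhh one by one yields xhh hx hx hx xhh hx xhh hx xhh xhh hx hx hx xhh xhh hx hx; concatenated:

xhhhxhxhxxhhhxxhhhxxhhxhhhxhxhxxhhxhhhxhx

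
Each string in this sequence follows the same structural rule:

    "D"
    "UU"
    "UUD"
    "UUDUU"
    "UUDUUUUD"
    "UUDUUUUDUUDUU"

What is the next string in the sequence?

UUDUUUUDUUDUUUUDUUUUD

Each term (from the third on) is the previous term followed by the one before it: term 3 = UU·D = UUD.
So term 7 is UUDUUUUDUUDUU·UUDUUUUD.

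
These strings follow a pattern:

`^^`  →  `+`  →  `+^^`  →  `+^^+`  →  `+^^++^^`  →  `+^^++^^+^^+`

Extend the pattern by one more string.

From term 3 onward, concatenate the last term with the second-to-last: +·^^ = +^^, +^^·+ = +^^+, …
Continuing: +^^++^^+^^+ · +^^++^^ gives term 7.

+^^++^^+^^++^^++^^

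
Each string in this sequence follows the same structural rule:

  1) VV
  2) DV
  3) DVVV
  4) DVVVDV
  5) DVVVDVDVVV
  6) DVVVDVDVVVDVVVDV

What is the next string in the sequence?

DVVVDVDVVVDVVVDVDVVVDVDVVV

This is a Fibonacci-style word recurrence s(k) = s(k−1)·s(k−2): e.g. DV·VV = DVVV.
The next term joins DVVVDVDVVVDVVVDV and DVVVDVDVVV.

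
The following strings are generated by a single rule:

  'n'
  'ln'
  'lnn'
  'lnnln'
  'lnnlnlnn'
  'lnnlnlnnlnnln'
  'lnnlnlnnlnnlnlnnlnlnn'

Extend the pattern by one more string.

This is a Fibonacci-style word recurrence s(k) = s(k−1)·s(k−2): e.g. ln·n = lnn.
The next term joins lnnlnlnnlnnlnlnnlnlnn and lnnlnlnnlnnln.

lnnlnlnnlnnlnlnnlnlnnlnnlnlnnlnnln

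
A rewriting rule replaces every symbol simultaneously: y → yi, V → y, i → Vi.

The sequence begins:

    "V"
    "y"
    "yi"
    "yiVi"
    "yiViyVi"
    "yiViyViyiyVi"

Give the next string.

Expanding yiViyViyiyVi: y→yi, i→Vi, V→y, i→Vi, y→yi, V→y, i→Vi, y→yi, i→Vi, y→yi, V→y, i→Vi. Concatenated: yi Vi y Vi yi y Vi yi Vi yi y Vi.

yiViyViyiyViyiViyiyVi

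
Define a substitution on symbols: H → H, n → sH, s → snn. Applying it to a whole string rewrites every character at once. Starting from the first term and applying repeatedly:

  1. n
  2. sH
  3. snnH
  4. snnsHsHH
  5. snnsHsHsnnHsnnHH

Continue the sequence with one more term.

Rewriting the 16 symbols of snnsHsHsnnHsnnHH one by one yields snn sH sH snn H snn H snn sH sH H snn sH sH H H; concatenated:

snnsHsHsnnHsnnHsnnsHsHHsnnsHsHHH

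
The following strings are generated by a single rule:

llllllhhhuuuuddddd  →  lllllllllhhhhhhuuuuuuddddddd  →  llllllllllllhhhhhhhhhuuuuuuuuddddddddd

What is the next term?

lllllllllllllllhhhhhhhhhhhhuuuuuuuuuuddddddddddd

Each string has the form l^{3n+3} h^{3n} u^{2n+2} d^{2n+3} (n = 1, 2, …).
At n = 4 the blocks have lengths 15, 12, 10, 11.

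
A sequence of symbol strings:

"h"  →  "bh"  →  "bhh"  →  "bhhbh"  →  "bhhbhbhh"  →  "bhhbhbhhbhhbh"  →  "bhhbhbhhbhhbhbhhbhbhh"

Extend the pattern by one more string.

This is a Fibonacci-style word recurrence s(k) = s(k−1)·s(k−2): e.g. bh·h = bhh.
So term 8 is bhhbhbhhbhhbhbhhbhbhh·bhhbhbhhbhhbh.

bhhbhbhhbhhbhbhhbhbhhbhhbhbhhbhhbh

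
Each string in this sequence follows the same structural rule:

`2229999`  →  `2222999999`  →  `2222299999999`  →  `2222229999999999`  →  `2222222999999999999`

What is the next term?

Each string has the form 2^{n+1} 9^{2n}, where the shown terms are n = 2, 3, 4, 5, 6.
For the next term, n = 7, so the run lengths are 8, 14.

2222222299999999999999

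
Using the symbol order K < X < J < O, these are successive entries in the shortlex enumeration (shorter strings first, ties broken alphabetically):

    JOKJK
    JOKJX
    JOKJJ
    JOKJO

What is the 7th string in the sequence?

JOKOJ

Advancing 3 positions from JOKJO through JOKJO → JOKOK → JOKOX reaches term 7.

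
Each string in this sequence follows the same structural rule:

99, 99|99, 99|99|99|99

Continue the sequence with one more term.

Every step duplicates the string with '|' between the halves.
Doubling 99|99|99|99 with '|' between the halves:

99|99|99|99|99|99|99|99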